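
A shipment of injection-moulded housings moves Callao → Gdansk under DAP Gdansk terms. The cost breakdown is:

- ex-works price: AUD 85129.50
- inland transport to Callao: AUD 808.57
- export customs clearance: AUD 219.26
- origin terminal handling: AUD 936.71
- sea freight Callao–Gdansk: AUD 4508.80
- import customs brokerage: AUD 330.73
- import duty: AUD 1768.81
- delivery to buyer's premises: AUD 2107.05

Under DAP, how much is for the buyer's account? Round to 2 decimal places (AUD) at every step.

DAP: the seller bears all costs to the named destination except import duty and clearance.
Seller's account: goods 85129.50 + inland to port 808.57 + export clearance 219.26 + origin terminal 936.71 + freight 4508.80 + delivery 2107.05 = 93709.89
Buyer's account: brokerage 330.73 + duty 1768.81 = 2099.54

Buyer's account: AUD 2099.54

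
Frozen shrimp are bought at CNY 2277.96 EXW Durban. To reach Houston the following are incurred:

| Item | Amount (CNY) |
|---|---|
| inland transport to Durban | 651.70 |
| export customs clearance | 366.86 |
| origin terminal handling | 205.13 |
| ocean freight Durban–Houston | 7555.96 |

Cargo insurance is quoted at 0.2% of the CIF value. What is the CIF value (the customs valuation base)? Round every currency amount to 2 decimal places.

Let C be the CIF value. C = EXW price + pre-shipment costs + freight + 0.2% × C
C − 0.2% × C = 2277.96 + 651.70 + 366.86 + 205.13 + 7555.96
0.998 × C = 11057.61
C = 11057.61 / 0.998 = 11079.77
Insurance premium = 0.2% × 11079.77 = 22.16

CIF value: CNY 11079.77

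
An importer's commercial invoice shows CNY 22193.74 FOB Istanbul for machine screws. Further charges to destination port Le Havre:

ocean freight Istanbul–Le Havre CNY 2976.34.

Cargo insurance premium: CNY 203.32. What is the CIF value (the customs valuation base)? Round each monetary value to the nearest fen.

CIF value: CNY 25373.40

CIF = FOB price + freight + insurance
CIF = 22193.74 + 2976.34 + 203.32 = 25373.40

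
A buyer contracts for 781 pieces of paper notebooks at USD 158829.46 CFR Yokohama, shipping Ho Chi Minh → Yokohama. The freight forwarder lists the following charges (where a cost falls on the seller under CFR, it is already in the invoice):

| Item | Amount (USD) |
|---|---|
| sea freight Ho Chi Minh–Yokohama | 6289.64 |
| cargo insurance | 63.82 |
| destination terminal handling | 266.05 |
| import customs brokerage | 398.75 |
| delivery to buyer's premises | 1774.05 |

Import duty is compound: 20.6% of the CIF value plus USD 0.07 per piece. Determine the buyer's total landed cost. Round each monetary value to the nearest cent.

CFR: the seller pays costs through ocean freight to the destination port, but not insurance.
Already in the invoice (seller's account under CFR): freight — exclude.
CIF value = CFR price + insurance = 158829.46 + 63.82 = 158893.28
Ad valorem component: 158893.28 × 20.6% = 32732.02
Specific component: 781 × 0.07 = 54.67
Import duty = 32732.02 + 54.67 = 32786.69
Buyer bears: insurance 63.82 + destination terminal 266.05 + brokerage 398.75 + delivery 1774.05 + duty 32786.69 = 35289.36
Landed cost = invoice 158829.46 + 35289.36 = 194118.82

Total landed cost: USD 194118.82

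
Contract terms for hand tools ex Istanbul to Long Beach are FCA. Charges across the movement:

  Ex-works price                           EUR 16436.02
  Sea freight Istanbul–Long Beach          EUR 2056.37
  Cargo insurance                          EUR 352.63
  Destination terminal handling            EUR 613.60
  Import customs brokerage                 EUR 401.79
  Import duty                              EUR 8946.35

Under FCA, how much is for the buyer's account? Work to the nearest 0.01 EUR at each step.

Buyer's account: EUR 12370.74

FCA: the seller delivers export-cleared goods to the carrier; the buyer bears costs from that point.
Seller's account: goods 16436.02 = 16436.02
Buyer's account: freight 2056.37 + insurance 352.63 + destination terminal 613.60 + brokerage 401.79 + duty 8946.35 = 12370.74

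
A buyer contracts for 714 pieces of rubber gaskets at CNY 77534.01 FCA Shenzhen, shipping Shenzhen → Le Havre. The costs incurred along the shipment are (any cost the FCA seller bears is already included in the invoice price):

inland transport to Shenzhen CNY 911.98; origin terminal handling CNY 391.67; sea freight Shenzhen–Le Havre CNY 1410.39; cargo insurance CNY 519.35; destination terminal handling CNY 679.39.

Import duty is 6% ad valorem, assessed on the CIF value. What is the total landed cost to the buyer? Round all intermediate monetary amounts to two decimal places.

Total landed cost: CNY 85326.14

FCA: the seller delivers export-cleared goods to the carrier; the buyer bears costs from that point.
Already in the invoice (seller's account under FCA): inland to port — exclude.
CIF value = FCA price + origin terminal + freight + insurance = 77534.01 + 391.67 + 1410.39 + 519.35 = 79855.42
Import duty = 79855.42 × 6% = 4791.33
Buyer bears: origin terminal 391.67 + freight 1410.39 + insurance 519.35 + destination terminal 679.39 + duty 4791.33 = 7792.13
Landed cost = invoice 77534.01 + 7792.13 = 85326.14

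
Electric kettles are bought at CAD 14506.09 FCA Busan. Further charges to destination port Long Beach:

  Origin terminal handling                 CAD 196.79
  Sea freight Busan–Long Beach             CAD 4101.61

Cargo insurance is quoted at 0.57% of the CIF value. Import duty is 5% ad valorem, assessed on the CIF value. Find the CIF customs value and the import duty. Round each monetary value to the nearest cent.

Let C be the CIF value. C = FCA price + pre-shipment costs + freight + 0.57% × C
C − 0.57% × C = 14506.09 + 196.79 + 4101.61
0.9943 × C = 18804.49
C = 18804.49 / 0.9943 = 18912.29
Insurance premium = 0.57% × 18912.29 = 107.80
Import duty = 18912.29 × 5% = 945.61

CIF value: CAD 18912.29; import duty: CAD 945.61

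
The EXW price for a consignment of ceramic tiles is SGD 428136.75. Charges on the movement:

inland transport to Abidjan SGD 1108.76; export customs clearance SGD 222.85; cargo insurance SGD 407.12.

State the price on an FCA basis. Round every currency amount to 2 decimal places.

FCA price: SGD 429468.36

Not relevant to the conversion: insurance — on the buyer under both terms; not part of either seller's price.
From EXW to FCA, the seller additionally bears: inland to port, export clearance.
FCA price = 428136.75 + 1108.76 + 222.85 = 429468.36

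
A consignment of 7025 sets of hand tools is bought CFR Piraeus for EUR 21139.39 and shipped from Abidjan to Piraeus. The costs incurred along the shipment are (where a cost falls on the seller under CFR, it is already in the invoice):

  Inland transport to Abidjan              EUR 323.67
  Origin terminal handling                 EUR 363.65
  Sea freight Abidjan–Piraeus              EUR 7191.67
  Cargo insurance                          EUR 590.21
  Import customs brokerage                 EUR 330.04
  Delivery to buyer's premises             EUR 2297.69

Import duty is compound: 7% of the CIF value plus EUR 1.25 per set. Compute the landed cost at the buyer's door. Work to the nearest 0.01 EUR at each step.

CFR: the seller pays costs through ocean freight to the destination port, but not insurance.
Already in the invoice (seller's account under CFR): inland to port, origin terminal, freight — exclude.
CIF value = CFR price + insurance = 21139.39 + 590.21 = 21729.60
Ad valorem component: 21729.60 × 7% = 1521.07
Specific component: 7025 × 1.25 = 8781.25
Import duty = 1521.07 + 8781.25 = 10302.32
Buyer bears: insurance 590.21 + brokerage 330.04 + delivery 2297.69 + duty 10302.32 = 13520.26
Landed cost = invoice 21139.39 + 13520.26 = 34659.65

Total landed cost: EUR 34659.65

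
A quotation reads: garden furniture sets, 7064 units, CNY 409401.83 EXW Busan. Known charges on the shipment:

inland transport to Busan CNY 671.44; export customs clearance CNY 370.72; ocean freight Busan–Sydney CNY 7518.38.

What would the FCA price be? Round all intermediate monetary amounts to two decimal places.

Not relevant to the conversion: freight — on the buyer under both terms; not part of either seller's price.
From EXW to FCA, the seller additionally bears: inland to port, export clearance.
FCA price = 409401.83 + 671.44 + 370.72 = 410443.99

FCA price: CNY 410443.99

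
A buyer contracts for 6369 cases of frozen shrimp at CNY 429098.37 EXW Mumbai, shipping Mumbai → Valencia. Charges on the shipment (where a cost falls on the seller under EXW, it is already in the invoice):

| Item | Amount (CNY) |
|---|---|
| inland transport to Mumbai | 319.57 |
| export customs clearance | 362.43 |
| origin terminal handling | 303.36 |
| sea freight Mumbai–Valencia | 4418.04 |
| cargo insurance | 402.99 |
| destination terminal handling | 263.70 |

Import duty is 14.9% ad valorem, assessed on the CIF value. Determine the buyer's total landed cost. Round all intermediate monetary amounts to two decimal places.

EXW: the seller makes goods available at their premises; the buyer bears all onward costs.
CIF value = EXW price + inland to port + export clearance + origin terminal + freight + insurance = 429098.37 + 319.57 + 362.43 + 303.36 + 4418.04 + 402.99 = 434904.76
Import duty = 434904.76 × 14.9% = 64800.81
Buyer bears: inland to port 319.57 + export clearance 362.43 + origin terminal 303.36 + freight 4418.04 + insurance 402.99 + destination terminal 263.70 + duty 64800.81 = 70870.90
Landed cost = invoice 429098.37 + 70870.90 = 499969.27

Total landed cost: CNY 499969.27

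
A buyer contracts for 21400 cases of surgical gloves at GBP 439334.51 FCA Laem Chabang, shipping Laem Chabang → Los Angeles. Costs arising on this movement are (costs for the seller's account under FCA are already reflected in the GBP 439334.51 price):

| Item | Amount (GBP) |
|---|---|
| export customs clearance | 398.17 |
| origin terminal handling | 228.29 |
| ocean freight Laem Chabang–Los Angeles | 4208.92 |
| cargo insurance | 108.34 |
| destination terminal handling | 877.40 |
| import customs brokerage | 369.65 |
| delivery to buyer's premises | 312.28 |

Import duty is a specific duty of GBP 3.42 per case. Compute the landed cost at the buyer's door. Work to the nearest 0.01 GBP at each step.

FCA: the seller delivers export-cleared goods to the carrier; the buyer bears costs from that point.
Already in the invoice (seller's account under FCA): export clearance — exclude.
CIF value = FCA price + origin terminal + freight + insurance = 439334.51 + 228.29 + 4208.92 + 108.34 = 443880.06
Import duty = 21400 × 3.42 = 73188.00
Buyer bears: origin terminal 228.29 + freight 4208.92 + insurance 108.34 + destination terminal 877.40 + brokerage 369.65 + delivery 312.28 + duty 73188.00 = 79292.88
Landed cost = invoice 439334.51 + 79292.88 = 518627.39

Total landed cost: GBP 518627.39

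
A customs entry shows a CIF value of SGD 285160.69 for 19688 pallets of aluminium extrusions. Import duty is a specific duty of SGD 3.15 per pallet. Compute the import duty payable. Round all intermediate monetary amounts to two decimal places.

Import duty = 19688 × 3.15 = 62017.20

Import duty: SGD 62017.20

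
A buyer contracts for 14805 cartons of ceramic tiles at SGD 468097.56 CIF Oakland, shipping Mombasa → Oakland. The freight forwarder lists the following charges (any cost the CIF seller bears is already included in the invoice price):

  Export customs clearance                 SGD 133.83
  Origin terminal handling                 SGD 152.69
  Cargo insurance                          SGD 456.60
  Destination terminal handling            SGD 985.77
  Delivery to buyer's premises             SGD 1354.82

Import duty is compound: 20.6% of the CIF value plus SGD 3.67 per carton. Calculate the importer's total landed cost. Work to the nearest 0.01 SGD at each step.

CIF: the seller pays costs through ocean freight and marine insurance to the destination port.
Already in the invoice (seller's account under CIF): export clearance, origin terminal, insurance — exclude.
The CIF price already equals the CIF value: 468097.56
Ad valorem component: 468097.56 × 20.6% = 96428.10
Specific component: 14805 × 3.67 = 54334.35
Import duty = 96428.10 + 54334.35 = 150762.45
Buyer bears: destination terminal 985.77 + delivery 1354.82 + duty 150762.45 = 153103.04
Landed cost = invoice 468097.56 + 153103.04 = 621200.60

Total landed cost: SGD 621200.60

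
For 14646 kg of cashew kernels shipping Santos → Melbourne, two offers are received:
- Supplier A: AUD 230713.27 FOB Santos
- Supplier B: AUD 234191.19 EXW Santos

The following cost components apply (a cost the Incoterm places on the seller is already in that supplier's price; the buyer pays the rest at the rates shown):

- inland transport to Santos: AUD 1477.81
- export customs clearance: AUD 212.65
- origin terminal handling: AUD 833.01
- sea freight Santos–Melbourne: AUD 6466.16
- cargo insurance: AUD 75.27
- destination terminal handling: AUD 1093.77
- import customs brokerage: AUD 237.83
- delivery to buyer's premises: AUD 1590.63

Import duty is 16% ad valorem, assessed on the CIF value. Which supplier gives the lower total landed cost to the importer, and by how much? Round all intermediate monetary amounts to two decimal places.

Supplier A (FOB):
CIF value = FOB price + freight + insurance = 230713.27 + 6466.16 + 75.27 = 237254.70
Import duty = 237254.70 × 16% = 37960.75
Buyer bears (A): 6466.16 + 75.27 + 1093.77 + 237.83 + 1590.63 = 9463.66
Landed cost (A) = invoice 230713.27 + 9463.66 + duty 37960.75 = 278137.68
Supplier B (EXW):
CIF value = EXW price + inland to port + export clearance + origin terminal + freight + insurance = 234191.19 + 1477.81 + 212.65 + 833.01 + 6466.16 + 75.27 = 243256.09
Import duty = 243256.09 × 16% = 38920.97
Buyer bears (B): 1477.81 + 212.65 + 833.01 + 6466.16 + 75.27 + 1093.77 + 237.83 + 1590.63 = 11987.13
Landed cost (B) = invoice 234191.19 + 11987.13 + duty 38920.97 = 285099.29
Difference = |278137.68 − 285099.29| = 6961.61

Supplier A is cheaper by AUD 6961.61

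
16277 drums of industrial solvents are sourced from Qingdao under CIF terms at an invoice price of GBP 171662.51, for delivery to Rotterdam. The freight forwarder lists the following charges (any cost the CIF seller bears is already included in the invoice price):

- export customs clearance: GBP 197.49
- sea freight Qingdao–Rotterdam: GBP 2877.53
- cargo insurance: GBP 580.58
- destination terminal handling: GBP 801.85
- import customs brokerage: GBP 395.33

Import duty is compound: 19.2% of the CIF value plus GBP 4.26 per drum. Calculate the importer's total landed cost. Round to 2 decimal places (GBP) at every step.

CIF: the seller pays costs through ocean freight and marine insurance to the destination port.
Already in the invoice (seller's account under CIF): export clearance, freight, insurance — exclude.
The CIF price already equals the CIF value: 171662.51
Ad valorem component: 171662.51 × 19.2% = 32959.20
Specific component: 16277 × 4.26 = 69340.02
Import duty = 32959.20 + 69340.02 = 102299.22
Buyer bears: destination terminal 801.85 + brokerage 395.33 + duty 102299.22 = 103496.40
Landed cost = invoice 171662.51 + 103496.40 = 275158.91

Total landed cost: GBP 275158.91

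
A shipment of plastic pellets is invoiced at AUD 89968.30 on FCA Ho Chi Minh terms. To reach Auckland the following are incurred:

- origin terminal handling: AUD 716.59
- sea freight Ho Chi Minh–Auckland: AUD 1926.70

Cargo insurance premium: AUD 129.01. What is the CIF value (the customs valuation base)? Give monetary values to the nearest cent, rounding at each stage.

CIF = FCA price + pre-shipment costs + freight + insurance
CIF = 89968.30 + 716.59 + 1926.70 + 129.01 = 92740.60

CIF value: AUD 92740.60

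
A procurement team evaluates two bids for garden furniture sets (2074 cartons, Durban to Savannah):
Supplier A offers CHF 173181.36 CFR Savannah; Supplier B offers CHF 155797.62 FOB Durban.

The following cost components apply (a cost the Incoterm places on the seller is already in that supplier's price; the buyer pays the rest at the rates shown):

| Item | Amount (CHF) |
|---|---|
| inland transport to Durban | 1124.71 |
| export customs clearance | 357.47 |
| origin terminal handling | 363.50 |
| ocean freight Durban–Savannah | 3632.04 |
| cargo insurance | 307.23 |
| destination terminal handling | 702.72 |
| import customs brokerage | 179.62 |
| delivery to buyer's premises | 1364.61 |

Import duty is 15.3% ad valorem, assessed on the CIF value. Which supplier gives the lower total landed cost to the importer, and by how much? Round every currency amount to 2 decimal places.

Supplier B is cheaper by CHF 15855.71

Supplier A (CFR):
CIF value = CFR price + insurance = 173181.36 + 307.23 = 173488.59
Import duty = 173488.59 × 15.3% = 26543.75
Buyer bears (A): 307.23 + 702.72 + 179.62 + 1364.61 = 2554.18
Landed cost (A) = invoice 173181.36 + 2554.18 + duty 26543.75 = 202279.29
Supplier B (FOB):
CIF value = FOB price + freight + insurance = 155797.62 + 3632.04 + 307.23 = 159736.89
Import duty = 159736.89 × 15.3% = 24439.74
Buyer bears (B): 3632.04 + 307.23 + 702.72 + 179.62 + 1364.61 = 6186.22
Landed cost (B) = invoice 155797.62 + 6186.22 + duty 24439.74 = 186423.58
Difference = |202279.29 − 186423.58| = 15855.71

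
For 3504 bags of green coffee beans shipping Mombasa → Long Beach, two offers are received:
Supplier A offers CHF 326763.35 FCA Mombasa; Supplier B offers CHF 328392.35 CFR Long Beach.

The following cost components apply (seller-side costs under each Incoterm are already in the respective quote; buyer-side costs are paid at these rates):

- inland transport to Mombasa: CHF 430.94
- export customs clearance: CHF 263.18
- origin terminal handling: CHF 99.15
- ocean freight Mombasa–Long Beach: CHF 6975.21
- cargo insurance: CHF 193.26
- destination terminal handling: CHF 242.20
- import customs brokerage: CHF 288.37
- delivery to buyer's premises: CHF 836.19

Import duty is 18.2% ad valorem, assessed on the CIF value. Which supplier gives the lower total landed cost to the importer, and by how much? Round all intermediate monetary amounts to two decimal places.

Supplier B is cheaper by CHF 6436.42

Supplier A (FCA):
CIF value = FCA price + origin terminal + freight + insurance = 326763.35 + 99.15 + 6975.21 + 193.26 = 334030.97
Import duty = 334030.97 × 18.2% = 60793.64
Buyer bears (A): 99.15 + 6975.21 + 193.26 + 242.20 + 288.37 + 836.19 = 8634.38
Landed cost (A) = invoice 326763.35 + 8634.38 + duty 60793.64 = 396191.37
Supplier B (CFR):
CIF value = CFR price + insurance = 328392.35 + 193.26 = 328585.61
Import duty = 328585.61 × 18.2% = 59802.58
Buyer bears (B): 193.26 + 242.20 + 288.37 + 836.19 = 1560.02
Landed cost (B) = invoice 328392.35 + 1560.02 + duty 59802.58 = 389754.95
Difference = |396191.37 − 389754.95| = 6436.42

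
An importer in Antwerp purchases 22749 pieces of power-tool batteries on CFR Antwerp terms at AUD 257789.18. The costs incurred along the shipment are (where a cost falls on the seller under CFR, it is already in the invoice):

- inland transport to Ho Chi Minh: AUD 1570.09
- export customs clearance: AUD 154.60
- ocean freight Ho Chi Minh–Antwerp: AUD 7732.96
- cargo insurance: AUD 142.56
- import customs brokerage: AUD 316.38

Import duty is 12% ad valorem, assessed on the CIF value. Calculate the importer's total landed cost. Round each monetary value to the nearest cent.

CFR: the seller pays costs through ocean freight to the destination port, but not insurance.
Already in the invoice (seller's account under CFR): inland to port, export clearance, freight — exclude.
CIF value = CFR price + insurance = 257789.18 + 142.56 = 257931.74
Import duty = 257931.74 × 12% = 30951.81
Buyer bears: insurance 142.56 + brokerage 316.38 + duty 30951.81 = 31410.75
Landed cost = invoice 257789.18 + 31410.75 = 289199.93

Total landed cost: AUD 289199.93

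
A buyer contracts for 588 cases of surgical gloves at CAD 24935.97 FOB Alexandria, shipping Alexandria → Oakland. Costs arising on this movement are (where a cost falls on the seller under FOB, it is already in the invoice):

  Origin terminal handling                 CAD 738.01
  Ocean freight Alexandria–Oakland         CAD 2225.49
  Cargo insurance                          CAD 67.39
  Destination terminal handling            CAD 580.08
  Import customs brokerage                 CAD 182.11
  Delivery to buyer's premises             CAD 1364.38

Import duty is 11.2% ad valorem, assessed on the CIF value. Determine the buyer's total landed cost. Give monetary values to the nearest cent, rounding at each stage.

Total landed cost: CAD 32405.05

FOB: the seller bears costs until goods are on board at the origin port; the buyer bears freight, insurance and all costs thereafter.
Already in the invoice (seller's account under FOB): origin terminal — exclude.
CIF value = FOB price + freight + insurance = 24935.97 + 2225.49 + 67.39 = 27228.85
Import duty = 27228.85 × 11.2% = 3049.63
Buyer bears: freight 2225.49 + insurance 67.39 + destination terminal 580.08 + brokerage 182.11 + delivery 1364.38 + duty 3049.63 = 7469.08
Landed cost = invoice 24935.97 + 7469.08 = 32405.05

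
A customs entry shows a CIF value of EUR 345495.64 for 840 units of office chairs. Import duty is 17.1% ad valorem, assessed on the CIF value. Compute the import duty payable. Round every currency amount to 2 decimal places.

Import duty: EUR 59079.75

Import duty = 345495.64 × 17.1% = 59079.75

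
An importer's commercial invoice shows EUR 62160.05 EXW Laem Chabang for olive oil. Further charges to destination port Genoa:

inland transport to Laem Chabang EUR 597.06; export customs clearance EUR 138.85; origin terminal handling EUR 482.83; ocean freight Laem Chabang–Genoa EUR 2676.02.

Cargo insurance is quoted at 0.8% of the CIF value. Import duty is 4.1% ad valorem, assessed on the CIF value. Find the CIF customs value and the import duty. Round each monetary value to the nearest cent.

Let C be the CIF value. C = EXW price + pre-shipment costs + freight + 0.8% × C
C − 0.8% × C = 62160.05 + 597.06 + 138.85 + 482.83 + 2676.02
0.992 × C = 66054.81
C = 66054.81 / 0.992 = 66587.51
Insurance premium = 0.8% × 66587.51 = 532.70
Import duty = 66587.51 × 4.1% = 2730.09

CIF value: EUR 66587.51; import duty: EUR 2730.09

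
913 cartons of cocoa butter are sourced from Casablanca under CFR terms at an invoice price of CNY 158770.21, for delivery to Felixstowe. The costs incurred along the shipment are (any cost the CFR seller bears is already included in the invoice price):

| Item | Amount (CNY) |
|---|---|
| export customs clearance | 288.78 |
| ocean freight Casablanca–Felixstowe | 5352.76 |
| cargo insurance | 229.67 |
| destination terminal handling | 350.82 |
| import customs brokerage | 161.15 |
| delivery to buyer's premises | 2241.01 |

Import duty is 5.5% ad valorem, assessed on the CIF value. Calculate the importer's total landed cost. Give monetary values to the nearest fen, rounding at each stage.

CFR: the seller pays costs through ocean freight to the destination port, but not insurance.
Already in the invoice (seller's account under CFR): export clearance, freight — exclude.
CIF value = CFR price + insurance = 158770.21 + 229.67 = 158999.88
Import duty = 158999.88 × 5.5% = 8744.99
Buyer bears: insurance 229.67 + destination terminal 350.82 + brokerage 161.15 + delivery 2241.01 + duty 8744.99 = 11727.64
Landed cost = invoice 158770.21 + 11727.64 = 170497.85

Total landed cost: CNY 170497.85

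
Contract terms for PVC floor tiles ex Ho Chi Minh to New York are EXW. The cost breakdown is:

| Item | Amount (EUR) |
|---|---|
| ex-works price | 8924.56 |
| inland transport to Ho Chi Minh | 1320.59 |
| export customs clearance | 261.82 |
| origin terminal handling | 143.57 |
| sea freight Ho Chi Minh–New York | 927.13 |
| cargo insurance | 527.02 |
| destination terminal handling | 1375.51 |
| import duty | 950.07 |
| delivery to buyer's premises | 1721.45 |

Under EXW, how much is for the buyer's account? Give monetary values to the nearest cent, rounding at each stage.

EXW: the seller makes goods available at their premises; the buyer bears all onward costs.
Seller's account: goods 8924.56 = 8924.56
Buyer's account: inland to port 1320.59 + export clearance 261.82 + origin terminal 143.57 + freight 927.13 + insurance 527.02 + destination terminal 1375.51 + duty 950.07 + delivery 1721.45 = 7227.16

Buyer's account: EUR 7227.16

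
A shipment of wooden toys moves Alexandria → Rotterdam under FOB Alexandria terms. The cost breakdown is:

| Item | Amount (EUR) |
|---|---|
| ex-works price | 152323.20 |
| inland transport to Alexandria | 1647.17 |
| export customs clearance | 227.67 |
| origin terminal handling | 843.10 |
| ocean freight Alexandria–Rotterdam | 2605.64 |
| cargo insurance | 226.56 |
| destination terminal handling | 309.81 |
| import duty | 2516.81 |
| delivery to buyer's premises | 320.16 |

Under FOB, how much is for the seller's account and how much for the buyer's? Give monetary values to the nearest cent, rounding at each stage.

Seller: EUR 155041.14; buyer: EUR 5978.98

FOB: the seller bears costs until goods are on board at the origin port; the buyer bears freight, insurance and all costs thereafter.
Seller's account: goods 152323.20 + inland to port 1647.17 + export clearance 227.67 + origin terminal 843.10 = 155041.14
Buyer's account: freight 2605.64 + insurance 226.56 + destination terminal 309.81 + duty 2516.81 + delivery 320.16 = 5978.98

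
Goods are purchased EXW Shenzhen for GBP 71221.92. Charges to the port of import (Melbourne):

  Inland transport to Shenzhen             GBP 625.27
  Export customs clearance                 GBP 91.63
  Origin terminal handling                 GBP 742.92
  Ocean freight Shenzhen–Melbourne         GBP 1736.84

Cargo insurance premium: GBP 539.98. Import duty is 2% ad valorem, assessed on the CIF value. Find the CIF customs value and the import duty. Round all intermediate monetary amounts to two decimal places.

CIF = EXW price + pre-shipment costs + freight + insurance
CIF = 71221.92 + 625.27 + 91.63 + 742.92 + 1736.84 + 539.98 = 74958.56
Import duty = 74958.56 × 2% = 1499.17

CIF value: GBP 74958.56; import duty: GBP 1499.17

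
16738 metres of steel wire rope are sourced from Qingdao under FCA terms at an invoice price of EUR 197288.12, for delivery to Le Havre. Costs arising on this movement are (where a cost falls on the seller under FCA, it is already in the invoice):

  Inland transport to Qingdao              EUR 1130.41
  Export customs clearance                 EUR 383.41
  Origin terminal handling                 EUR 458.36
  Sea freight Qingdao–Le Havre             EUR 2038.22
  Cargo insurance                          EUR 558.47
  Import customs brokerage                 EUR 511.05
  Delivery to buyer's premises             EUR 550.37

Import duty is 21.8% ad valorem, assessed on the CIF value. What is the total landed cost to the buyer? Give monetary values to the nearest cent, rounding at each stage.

FCA: the seller delivers export-cleared goods to the carrier; the buyer bears costs from that point.
Already in the invoice (seller's account under FCA): inland to port, export clearance — exclude.
CIF value = FCA price + origin terminal + freight + insurance = 197288.12 + 458.36 + 2038.22 + 558.47 = 200343.17
Import duty = 200343.17 × 21.8% = 43674.81
Buyer bears: origin terminal 458.36 + freight 2038.22 + insurance 558.47 + brokerage 511.05 + delivery 550.37 + duty 43674.81 = 47791.28
Landed cost = invoice 197288.12 + 47791.28 = 245079.40

Total landed cost: EUR 245079.40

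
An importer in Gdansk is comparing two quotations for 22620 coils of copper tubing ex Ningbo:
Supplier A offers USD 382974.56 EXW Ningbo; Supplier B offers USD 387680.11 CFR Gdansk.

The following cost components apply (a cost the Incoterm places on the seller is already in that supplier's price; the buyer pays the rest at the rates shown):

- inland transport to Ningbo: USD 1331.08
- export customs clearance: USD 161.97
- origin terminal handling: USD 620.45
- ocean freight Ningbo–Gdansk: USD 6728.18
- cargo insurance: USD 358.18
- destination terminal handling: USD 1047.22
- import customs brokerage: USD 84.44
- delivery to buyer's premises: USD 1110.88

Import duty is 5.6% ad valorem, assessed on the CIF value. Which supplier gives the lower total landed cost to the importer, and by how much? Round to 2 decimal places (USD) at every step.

Supplier A (EXW):
CIF value = EXW price + inland to port + export clearance + origin terminal + freight + insurance = 382974.56 + 1331.08 + 161.97 + 620.45 + 6728.18 + 358.18 = 392174.42
Import duty = 392174.42 × 5.6% = 21961.77
Buyer bears (A): 1331.08 + 161.97 + 620.45 + 6728.18 + 358.18 + 1047.22 + 84.44 + 1110.88 = 11442.40
Landed cost (A) = invoice 382974.56 + 11442.40 + duty 21961.77 = 416378.73
Supplier B (CFR):
CIF value = CFR price + insurance = 387680.11 + 358.18 = 388038.29
Import duty = 388038.29 × 5.6% = 21730.14
Buyer bears (B): 358.18 + 1047.22 + 84.44 + 1110.88 = 2600.72
Landed cost (B) = invoice 387680.11 + 2600.72 + duty 21730.14 = 412010.97
Difference = |416378.73 − 412010.97| = 4367.76

Supplier B is cheaper by USD 4367.76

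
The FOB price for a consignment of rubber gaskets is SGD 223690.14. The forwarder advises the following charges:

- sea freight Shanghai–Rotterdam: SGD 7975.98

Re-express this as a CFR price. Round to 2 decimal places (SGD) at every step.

From FOB to CFR, the seller additionally bears: freight.
CFR price = 223690.14 + 7975.98 = 231666.12

CFR price: SGD 231666.12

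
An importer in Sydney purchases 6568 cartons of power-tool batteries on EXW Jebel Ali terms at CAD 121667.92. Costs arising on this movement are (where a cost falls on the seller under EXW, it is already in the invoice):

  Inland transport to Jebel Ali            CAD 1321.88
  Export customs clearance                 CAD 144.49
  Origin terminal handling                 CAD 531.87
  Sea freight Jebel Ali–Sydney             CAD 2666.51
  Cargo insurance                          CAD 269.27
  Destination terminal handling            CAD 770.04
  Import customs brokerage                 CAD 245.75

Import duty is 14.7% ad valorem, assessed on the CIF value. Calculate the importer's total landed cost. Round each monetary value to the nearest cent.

EXW: the seller makes goods available at their premises; the buyer bears all onward costs.
CIF value = EXW price + inland to port + export clearance + origin terminal + freight + insurance = 121667.92 + 1321.88 + 144.49 + 531.87 + 2666.51 + 269.27 = 126601.94
Import duty = 126601.94 × 14.7% = 18610.49
Buyer bears: inland to port 1321.88 + export clearance 144.49 + origin terminal 531.87 + freight 2666.51 + insurance 269.27 + destination terminal 770.04 + brokerage 245.75 + duty 18610.49 = 24560.30
Landed cost = invoice 121667.92 + 24560.30 = 146228.22

Total landed cost: CAD 146228.22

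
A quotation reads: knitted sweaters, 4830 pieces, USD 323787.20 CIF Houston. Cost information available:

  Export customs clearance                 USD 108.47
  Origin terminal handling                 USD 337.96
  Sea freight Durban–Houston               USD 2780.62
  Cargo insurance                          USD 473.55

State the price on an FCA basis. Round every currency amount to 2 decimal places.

FCA price: USD 320195.07

Not relevant to the conversion: export clearance — on the seller under both CIF and FCA; already in the CIF price and stays in the FCA price.
From CIF to FCA, the seller no longer bears: origin terminal, freight, insurance.
FCA price = 323787.20 − 337.96 − 2780.62 − 473.55 = 320195.07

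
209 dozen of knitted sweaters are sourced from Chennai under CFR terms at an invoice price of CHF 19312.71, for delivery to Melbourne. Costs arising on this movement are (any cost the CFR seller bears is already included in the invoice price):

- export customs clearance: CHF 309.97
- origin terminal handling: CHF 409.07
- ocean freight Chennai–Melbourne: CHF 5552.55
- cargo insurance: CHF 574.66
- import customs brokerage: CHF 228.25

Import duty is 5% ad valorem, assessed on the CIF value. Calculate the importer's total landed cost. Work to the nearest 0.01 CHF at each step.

CFR: the seller pays costs through ocean freight to the destination port, but not insurance.
Already in the invoice (seller's account under CFR): export clearance, origin terminal, freight — exclude.
CIF value = CFR price + insurance = 19312.71 + 574.66 = 19887.37
Import duty = 19887.37 × 5% = 994.37
Buyer bears: insurance 574.66 + brokerage 228.25 + duty 994.37 = 1797.28
Landed cost = invoice 19312.71 + 1797.28 = 21109.99

Total landed cost: CHF 21109.99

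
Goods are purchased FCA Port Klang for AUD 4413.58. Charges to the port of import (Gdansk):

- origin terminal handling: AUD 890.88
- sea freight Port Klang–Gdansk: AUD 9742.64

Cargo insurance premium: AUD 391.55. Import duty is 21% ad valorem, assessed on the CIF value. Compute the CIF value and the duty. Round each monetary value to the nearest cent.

CIF value: AUD 15438.65; import duty: AUD 3242.12

CIF = FCA price + pre-shipment costs + freight + insurance
CIF = 4413.58 + 890.88 + 9742.64 + 391.55 = 15438.65
Import duty = 15438.65 × 21% = 3242.12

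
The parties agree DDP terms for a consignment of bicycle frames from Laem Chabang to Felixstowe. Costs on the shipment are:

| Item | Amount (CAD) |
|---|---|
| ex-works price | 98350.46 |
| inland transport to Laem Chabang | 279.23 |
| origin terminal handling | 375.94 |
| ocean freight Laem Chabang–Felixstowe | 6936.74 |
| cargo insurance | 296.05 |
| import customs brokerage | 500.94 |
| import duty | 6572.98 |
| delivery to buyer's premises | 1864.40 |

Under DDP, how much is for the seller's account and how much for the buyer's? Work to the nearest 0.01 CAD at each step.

DDP: the seller bears all costs including import duty.
Seller's account: goods 98350.46 + inland to port 279.23 + origin terminal 375.94 + freight 6936.74 + insurance 296.05 + brokerage 500.94 + duty 6572.98 + delivery 1864.40 = 115176.74
Buyer's account: 0.00

Seller: CAD 115176.74; buyer: CAD 0.00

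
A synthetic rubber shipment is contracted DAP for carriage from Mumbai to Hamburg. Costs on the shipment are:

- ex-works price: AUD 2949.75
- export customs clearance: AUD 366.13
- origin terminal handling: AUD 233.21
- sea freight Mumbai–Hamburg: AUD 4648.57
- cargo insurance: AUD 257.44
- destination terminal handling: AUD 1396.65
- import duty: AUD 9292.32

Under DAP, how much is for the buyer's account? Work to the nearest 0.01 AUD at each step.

Buyer's account: AUD 9292.32

DAP: the seller bears all costs to the named destination except import duty and clearance.
Seller's account: goods 2949.75 + export clearance 366.13 + origin terminal 233.21 + freight 4648.57 + insurance 257.44 + destination terminal 1396.65 = 9851.75
Buyer's account: duty 9292.32 = 9292.32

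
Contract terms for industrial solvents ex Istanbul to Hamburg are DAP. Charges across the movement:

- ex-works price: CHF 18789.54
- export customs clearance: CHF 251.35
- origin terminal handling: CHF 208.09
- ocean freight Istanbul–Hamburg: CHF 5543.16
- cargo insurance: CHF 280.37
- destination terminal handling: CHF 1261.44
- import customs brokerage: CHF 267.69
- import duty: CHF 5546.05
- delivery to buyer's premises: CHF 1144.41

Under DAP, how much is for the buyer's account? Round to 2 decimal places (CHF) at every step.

DAP: the seller bears all costs to the named destination except import duty and clearance.
Seller's account: goods 18789.54 + export clearance 251.35 + origin terminal 208.09 + freight 5543.16 + insurance 280.37 + destination terminal 1261.44 + delivery 1144.41 = 27478.36
Buyer's account: brokerage 267.69 + duty 5546.05 = 5813.74

Buyer's account: CHF 5813.74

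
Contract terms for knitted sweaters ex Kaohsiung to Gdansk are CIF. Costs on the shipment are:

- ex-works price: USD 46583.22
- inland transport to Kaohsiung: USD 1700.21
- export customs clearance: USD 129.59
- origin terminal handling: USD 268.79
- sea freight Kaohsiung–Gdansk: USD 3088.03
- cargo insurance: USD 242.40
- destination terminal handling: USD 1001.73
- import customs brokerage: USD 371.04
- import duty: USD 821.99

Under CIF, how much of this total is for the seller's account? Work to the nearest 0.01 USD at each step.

Seller's account: USD 52012.24

CIF: the seller pays costs through ocean freight and marine insurance to the destination port.
Seller's account: goods 46583.22 + inland to port 1700.21 + export clearance 129.59 + origin terminal 268.79 + freight 3088.03 + insurance 242.40 = 52012.24
Buyer's account: destination terminal 1001.73 + brokerage 371.04 + duty 821.99 = 2194.76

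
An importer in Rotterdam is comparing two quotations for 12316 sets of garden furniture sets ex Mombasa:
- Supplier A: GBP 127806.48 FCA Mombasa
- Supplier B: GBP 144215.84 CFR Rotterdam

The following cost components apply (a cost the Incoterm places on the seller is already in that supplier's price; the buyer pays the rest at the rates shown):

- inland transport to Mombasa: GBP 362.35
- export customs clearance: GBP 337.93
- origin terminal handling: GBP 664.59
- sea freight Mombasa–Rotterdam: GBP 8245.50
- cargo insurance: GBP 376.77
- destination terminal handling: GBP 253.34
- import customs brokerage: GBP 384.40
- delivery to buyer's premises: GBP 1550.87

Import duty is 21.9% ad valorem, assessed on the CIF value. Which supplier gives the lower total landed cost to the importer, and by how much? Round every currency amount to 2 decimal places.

Supplier A (FCA):
CIF value = FCA price + origin terminal + freight + insurance = 127806.48 + 664.59 + 8245.50 + 376.77 = 137093.34
Import duty = 137093.34 × 21.9% = 30023.44
Buyer bears (A): 664.59 + 8245.50 + 376.77 + 253.34 + 384.40 + 1550.87 = 11475.47
Landed cost (A) = invoice 127806.48 + 11475.47 + duty 30023.44 = 169305.39
Supplier B (CFR):
CIF value = CFR price + insurance = 144215.84 + 376.77 = 144592.61
Import duty = 144592.61 × 21.9% = 31665.78
Buyer bears (B): 376.77 + 253.34 + 384.40 + 1550.87 = 2565.38
Landed cost (B) = invoice 144215.84 + 2565.38 + duty 31665.78 = 178447.00
Difference = |169305.39 − 178447.00| = 9141.61

Supplier A is cheaper by GBP 9141.61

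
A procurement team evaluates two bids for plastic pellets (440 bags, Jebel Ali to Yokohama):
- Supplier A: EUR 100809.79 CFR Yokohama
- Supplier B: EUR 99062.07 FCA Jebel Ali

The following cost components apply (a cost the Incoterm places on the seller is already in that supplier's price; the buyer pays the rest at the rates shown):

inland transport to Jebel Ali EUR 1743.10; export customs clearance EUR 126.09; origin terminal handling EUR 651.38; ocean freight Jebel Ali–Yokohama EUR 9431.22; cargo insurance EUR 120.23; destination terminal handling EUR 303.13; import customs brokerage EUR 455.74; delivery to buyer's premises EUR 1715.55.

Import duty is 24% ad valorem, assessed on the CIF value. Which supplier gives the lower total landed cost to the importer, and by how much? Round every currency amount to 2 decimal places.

Supplier A (CFR):
CIF value = CFR price + insurance = 100809.79 + 120.23 = 100930.02
Import duty = 100930.02 × 24% = 24223.20
Buyer bears (A): 120.23 + 303.13 + 455.74 + 1715.55 = 2594.65
Landed cost (A) = invoice 100809.79 + 2594.65 + duty 24223.20 = 127627.64
Supplier B (FCA):
CIF value = FCA price + origin terminal + freight + insurance = 99062.07 + 651.38 + 9431.22 + 120.23 = 109264.90
Import duty = 109264.90 × 24% = 26223.58
Buyer bears (B): 651.38 + 9431.22 + 120.23 + 303.13 + 455.74 + 1715.55 = 12677.25
Landed cost (B) = invoice 99062.07 + 12677.25 + duty 26223.58 = 137962.90
Difference = |127627.64 − 137962.90| = 10335.26

Supplier A is cheaper by EUR 10335.26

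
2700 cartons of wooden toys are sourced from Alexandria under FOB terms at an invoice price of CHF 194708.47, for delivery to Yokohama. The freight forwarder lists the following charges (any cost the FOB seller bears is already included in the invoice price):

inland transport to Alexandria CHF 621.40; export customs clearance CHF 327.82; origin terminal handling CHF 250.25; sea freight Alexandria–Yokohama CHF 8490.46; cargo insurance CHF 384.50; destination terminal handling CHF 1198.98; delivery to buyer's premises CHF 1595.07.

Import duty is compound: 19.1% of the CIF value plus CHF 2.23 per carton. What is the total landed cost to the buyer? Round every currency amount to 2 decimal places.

FOB: the seller bears costs until goods are on board at the origin port; the buyer bears freight, insurance and all costs thereafter.
Already in the invoice (seller's account under FOB): inland to port, export clearance, origin terminal — exclude.
CIF value = FOB price + freight + insurance = 194708.47 + 8490.46 + 384.50 = 203583.43
Ad valorem component: 203583.43 × 19.1% = 38884.44
Specific component: 2700 × 2.23 = 6021.00
Import duty = 38884.44 + 6021.00 = 44905.44
Buyer bears: freight 8490.46 + insurance 384.50 + destination terminal 1198.98 + delivery 1595.07 + duty 44905.44 = 56574.45
Landed cost = invoice 194708.47 + 56574.45 = 251282.92

Total landed cost: CHF 251282.92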